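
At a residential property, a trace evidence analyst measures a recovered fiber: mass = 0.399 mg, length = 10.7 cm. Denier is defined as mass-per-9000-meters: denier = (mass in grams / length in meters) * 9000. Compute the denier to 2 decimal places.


Denier calculation:
Mass in grams = 0.399 mg / 1000 = 0.000399 g
Length in meters = 10.7 cm / 100 = 0.107 m
Linear density = mass / length = 0.000399 / 0.107 = 0.00372897 g/m
Denier = (g/m) * 9000 = 0.00372897 * 9000 = 33.56

33.56


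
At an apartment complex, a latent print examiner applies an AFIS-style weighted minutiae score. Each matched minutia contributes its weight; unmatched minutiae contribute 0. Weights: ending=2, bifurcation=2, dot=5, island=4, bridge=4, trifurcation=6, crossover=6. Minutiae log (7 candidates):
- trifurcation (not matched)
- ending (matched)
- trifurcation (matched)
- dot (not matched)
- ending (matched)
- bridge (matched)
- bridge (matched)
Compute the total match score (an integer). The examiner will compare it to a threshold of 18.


Weighted minutiae match score:
  trifurcation: not matched, +0
  ending: matched, +2 (running total 2)
  trifurcation: matched, +6 (running total 8)
  dot: not matched, +0
  ending: matched, +2 (running total 10)
  bridge: matched, +4 (running total 14)
  bridge: matched, +4 (running total 18)
Total score = 18
Threshold = 18; verdict = identification

18


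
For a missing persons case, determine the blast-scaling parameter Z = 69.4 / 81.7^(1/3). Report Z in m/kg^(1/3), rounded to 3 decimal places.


Scaled distance calculation:
W^(1/3) = 81.7^(1/3) = 4.339177
Z = R / W^(1/3) = 69.4 / 4.339177
Z = 15.994 m/kg^(1/3)

15.994


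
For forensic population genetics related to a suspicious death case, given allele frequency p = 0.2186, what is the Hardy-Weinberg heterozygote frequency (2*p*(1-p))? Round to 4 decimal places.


Hardy-Weinberg heterozygote frequency:
q = 1 - p = 1 - 0.2186 = 0.7814
2pq = 2 * 0.2186 * 0.7814 = 0.3416

0.3416


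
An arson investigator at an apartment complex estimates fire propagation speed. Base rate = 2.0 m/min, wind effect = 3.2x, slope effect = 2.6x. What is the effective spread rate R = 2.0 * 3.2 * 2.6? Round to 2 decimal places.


Fire spread rate calculation:
R = R0 * wind_factor * slope_factor
= 2.0 * 3.2 * 2.6
= 6.4 * 2.6
= 16.64 m/min

16.64


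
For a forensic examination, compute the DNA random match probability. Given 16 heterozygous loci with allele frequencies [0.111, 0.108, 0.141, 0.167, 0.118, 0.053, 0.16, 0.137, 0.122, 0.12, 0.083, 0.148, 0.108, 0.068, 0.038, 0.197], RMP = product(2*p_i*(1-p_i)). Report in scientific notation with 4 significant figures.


Computing RMP for 16 loci:
Locus 1: 2 * 0.111 * 0.889 = 0.197358
Locus 2: 2 * 0.108 * 0.892 = 0.192672
Locus 3: 2 * 0.141 * 0.859 = 0.242238
Locus 4: 2 * 0.167 * 0.833 = 0.278222
Locus 5: 2 * 0.118 * 0.882 = 0.208152
Locus 6: 2 * 0.053 * 0.947 = 0.100382
Locus 7: 2 * 0.16 * 0.84 = 0.2688
Locus 8: 2 * 0.137 * 0.863 = 0.236462
Locus 9: 2 * 0.122 * 0.878 = 0.214232
Locus 10: 2 * 0.12 * 0.88 = 0.2112
Locus 11: 2 * 0.083 * 0.917 = 0.152222
Locus 12: 2 * 0.148 * 0.852 = 0.252192
Locus 13: 2 * 0.108 * 0.892 = 0.192672
Locus 14: 2 * 0.068 * 0.932 = 0.126752
Locus 15: 2 * 0.038 * 0.962 = 0.073112
Locus 16: 2 * 0.197 * 0.803 = 0.316382
RMP = 3.340e-12

3.340e-12


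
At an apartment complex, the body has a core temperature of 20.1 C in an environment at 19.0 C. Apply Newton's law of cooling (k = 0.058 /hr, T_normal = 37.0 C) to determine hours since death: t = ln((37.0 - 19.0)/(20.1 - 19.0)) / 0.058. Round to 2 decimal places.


Using Newton's law of cooling:
t = ln((T_normal - T_ambient) / (T_body - T_ambient)) / k
T_normal - T_ambient = 18.0
T_body - T_ambient = 1.1
Ratio = 16.363636
ln(ratio) = 2.795062
t = 2.795062 / 0.058 = 48.19 hours

48.19


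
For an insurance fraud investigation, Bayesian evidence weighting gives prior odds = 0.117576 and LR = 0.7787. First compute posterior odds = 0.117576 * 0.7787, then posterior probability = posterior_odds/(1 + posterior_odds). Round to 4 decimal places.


Bayesian evidence evaluation:
Posterior odds = prior_odds * LR = 0.117576 * 0.7787 = 0.09155643
Posterior probability = posterior_odds / (1 + posterior_odds)
= 0.09155643 / (1 + 0.09155643)
= 0.09155643 / 1.09155643
= 0.0839

0.0839


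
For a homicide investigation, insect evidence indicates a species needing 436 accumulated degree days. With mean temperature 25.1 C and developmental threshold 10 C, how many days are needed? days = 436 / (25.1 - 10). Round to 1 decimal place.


Insect development time:
Effective temperature = avg_temp - T_base = 25.1 - 10 = 15.1 C
Days = ADD / effective_temp = 436 / 15.1 = 28.9 days

28.9


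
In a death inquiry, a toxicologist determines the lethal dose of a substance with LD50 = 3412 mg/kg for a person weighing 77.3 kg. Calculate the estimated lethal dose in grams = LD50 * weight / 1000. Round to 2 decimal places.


Lethal dose calculation:
Lethal dose = LD50 * body_weight / 1000
= 3412 * 77.3 / 1000
= 263747.6 / 1000
= 263.75 g

263.75


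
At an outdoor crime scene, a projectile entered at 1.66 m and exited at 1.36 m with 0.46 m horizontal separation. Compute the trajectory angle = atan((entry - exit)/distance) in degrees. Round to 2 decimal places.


Bullet trajectory angle:
Height difference = 1.66 - 1.36 = 0.3 m
angle = atan(0.3 / 0.46)
angle = atan(0.652174)
angle = 33.11 degrees

33.11


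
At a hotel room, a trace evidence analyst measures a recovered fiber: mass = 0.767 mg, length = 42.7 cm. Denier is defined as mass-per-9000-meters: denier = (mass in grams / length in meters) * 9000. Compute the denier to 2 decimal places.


Denier calculation:
Mass in grams = 0.767 mg / 1000 = 0.000767 g
Length in meters = 42.7 cm / 100 = 0.427 m
Linear density = mass / length = 0.000767 / 0.427 = 0.00179625 g/m
Denier = (g/m) * 9000 = 0.00179625 * 9000 = 16.17

16.17


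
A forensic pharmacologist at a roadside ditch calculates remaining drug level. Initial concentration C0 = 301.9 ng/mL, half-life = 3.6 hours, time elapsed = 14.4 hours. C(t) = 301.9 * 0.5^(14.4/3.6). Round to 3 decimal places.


Drug concentration decay:
Number of half-lives = t / t_half = 14.4 / 3.6 = 4
Decay factor = 0.5^4 = 0.0625
C(t) = 301.9 * 0.0625 = 18.869 ng/mL

18.869


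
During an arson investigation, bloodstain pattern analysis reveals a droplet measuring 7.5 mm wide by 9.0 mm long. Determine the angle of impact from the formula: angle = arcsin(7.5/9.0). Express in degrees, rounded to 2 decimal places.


Blood spatter impact angle calculation:
width / length = 7.5 / 9.0 = 0.833333
angle = arcsin(0.833333)
angle = 56.44 degrees

56.44


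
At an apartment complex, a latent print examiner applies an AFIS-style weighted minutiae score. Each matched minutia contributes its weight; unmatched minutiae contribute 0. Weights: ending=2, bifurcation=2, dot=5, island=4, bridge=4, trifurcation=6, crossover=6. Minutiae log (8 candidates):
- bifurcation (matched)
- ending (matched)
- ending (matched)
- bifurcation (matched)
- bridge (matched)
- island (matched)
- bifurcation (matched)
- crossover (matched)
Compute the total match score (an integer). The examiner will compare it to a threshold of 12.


Weighted minutiae match score:
  bifurcation: matched, +2 (running total 2)
  ending: matched, +2 (running total 4)
  ending: matched, +2 (running total 6)
  bifurcation: matched, +2 (running total 8)
  bridge: matched, +4 (running total 12)
  island: matched, +4 (running total 16)
  bifurcation: matched, +2 (running total 18)
  crossover: matched, +6 (running total 24)
Total score = 24
Threshold = 12; verdict = identification

24


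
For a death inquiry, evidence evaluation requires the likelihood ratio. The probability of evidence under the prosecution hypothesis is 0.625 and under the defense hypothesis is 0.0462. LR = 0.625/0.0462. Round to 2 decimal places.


Likelihood ratio calculation:
LR = P(E|Hp) / P(E|Hd)
LR = 0.625 / 0.0462
LR = 13.53

13.53


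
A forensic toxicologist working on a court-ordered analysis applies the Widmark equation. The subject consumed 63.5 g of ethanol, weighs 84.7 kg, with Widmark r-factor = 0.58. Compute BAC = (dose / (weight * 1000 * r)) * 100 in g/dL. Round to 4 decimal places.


Applying the Widmark formula:
BAC = (dose_g / (body_wt * 1000 * r)) * 100
Denominator = 84.7 * 1000 * 0.58 = 49126
BAC = (63.5 / 49126) * 100
BAC = 0.1293 g/dL

0.1293


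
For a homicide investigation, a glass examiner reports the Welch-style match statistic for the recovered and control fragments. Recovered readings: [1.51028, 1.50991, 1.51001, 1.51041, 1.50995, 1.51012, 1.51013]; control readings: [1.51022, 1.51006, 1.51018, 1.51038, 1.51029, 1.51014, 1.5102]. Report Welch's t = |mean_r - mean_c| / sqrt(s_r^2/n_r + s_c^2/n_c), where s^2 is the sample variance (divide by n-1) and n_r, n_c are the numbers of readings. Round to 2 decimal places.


Welch's t-criterion for glass RI comparison:
Recovered mean = sum / n_r = 10.57081 / 7 = 1.5101157
Control mean = sum / n_c = 10.57147 / 7 = 1.51021
Recovered sample variance s_r^2 = 3.24619e-08
Control sample variance s_c^2 = 1.06333e-08
Welch SE (unpooled) = sqrt(s_r^2/n_r + s_c^2/n_c) = sqrt(4.63741e-09 + 1.51905e-09) = sqrt(6.15646e-09) = 7.84631e-05
|mean_r - mean_c| = 9.42857e-05
t = 9.42857e-05 / 7.84631e-05 = 1.20

1.20


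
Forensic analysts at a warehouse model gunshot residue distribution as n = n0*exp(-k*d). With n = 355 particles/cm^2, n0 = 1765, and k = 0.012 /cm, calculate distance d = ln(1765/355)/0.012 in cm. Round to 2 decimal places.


GSR distance calculation:
n0/n = 1765 / 355 = 4.971831
ln(n0/n) = 1.603788
d = 1.603788 / 0.012 = 133.65 cm

133.65


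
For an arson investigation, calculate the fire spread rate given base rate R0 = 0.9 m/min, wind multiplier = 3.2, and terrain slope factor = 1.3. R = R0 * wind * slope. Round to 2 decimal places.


Fire spread rate calculation:
R = R0 * wind_factor * slope_factor
= 0.9 * 3.2 * 1.3
= 2.88 * 1.3
= 3.74 m/min

3.74


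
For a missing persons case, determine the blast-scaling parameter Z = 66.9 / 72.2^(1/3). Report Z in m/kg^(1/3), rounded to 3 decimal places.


Scaled distance calculation:
W^(1/3) = 72.2^(1/3) = 4.164016
Z = R / W^(1/3) = 66.9 / 4.164016
Z = 16.066 m/kg^(1/3)

16.066


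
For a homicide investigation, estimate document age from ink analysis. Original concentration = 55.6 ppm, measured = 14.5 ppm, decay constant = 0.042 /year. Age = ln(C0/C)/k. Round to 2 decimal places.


Document age estimation:
C0/C = 55.6 / 14.5 = 3.834483
ln(C0/C) = 1.344035
t = 1.344035 / 0.042 = 32.00 years

32.00


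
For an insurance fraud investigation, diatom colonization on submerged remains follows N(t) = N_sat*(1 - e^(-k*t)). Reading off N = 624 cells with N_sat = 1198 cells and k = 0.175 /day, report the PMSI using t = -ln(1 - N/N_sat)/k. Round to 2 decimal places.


PMSI from diatom colonization curve:
N / N_sat = 624 / 1198 = 0.520868
1 - N/N_sat = 0.479132
ln(1 - N/N_sat) = -0.735779
t = -ln(1 - N/N_sat) / k = -(-0.735779) / 0.175 = 4.20 days

4.20


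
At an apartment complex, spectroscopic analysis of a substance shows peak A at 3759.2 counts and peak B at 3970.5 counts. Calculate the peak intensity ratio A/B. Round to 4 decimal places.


Spectral peak ratio:
Peak A = 3759.2 counts
Peak B = 3970.5 counts
Ratio = 3759.2 / 3970.5 = 0.9468

0.9468


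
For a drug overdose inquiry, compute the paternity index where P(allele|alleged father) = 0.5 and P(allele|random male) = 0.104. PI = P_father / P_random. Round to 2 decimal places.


Paternity Index calculation:
PI = P(allele|father) / P(allele|random)
PI = 0.5 / 0.104
PI = 4.81

4.81


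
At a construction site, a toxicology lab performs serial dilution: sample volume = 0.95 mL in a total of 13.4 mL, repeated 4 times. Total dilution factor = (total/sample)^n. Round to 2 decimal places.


Dilution factor calculation:
Single dilution = V_total / V_sample = 13.4 / 0.95 ≈ 14.105263
Number of dilutions = 4
Total DF = (13.4 / 0.95)^4 (full precision, rounded at the end) = 39584.46

39584.46


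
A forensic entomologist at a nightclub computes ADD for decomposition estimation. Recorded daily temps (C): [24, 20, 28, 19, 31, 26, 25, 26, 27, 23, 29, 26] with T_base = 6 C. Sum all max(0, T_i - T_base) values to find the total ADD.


Computing ADD day by day:
Day 1: max(0, 24 - 6) = 18
Day 2: max(0, 20 - 6) = 14
Day 3: max(0, 28 - 6) = 22
Day 4: max(0, 19 - 6) = 13
Day 5: max(0, 31 - 6) = 25
Day 6: max(0, 26 - 6) = 20
Day 7: max(0, 25 - 6) = 19
Day 8: max(0, 26 - 6) = 20
Day 9: max(0, 27 - 6) = 21
Day 10: max(0, 23 - 6) = 17
Day 11: max(0, 29 - 6) = 23
Day 12: max(0, 26 - 6) = 20
Total ADD = 232

232


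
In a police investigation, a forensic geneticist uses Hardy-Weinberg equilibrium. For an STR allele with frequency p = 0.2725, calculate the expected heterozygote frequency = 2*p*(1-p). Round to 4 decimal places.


Hardy-Weinberg heterozygote frequency:
q = 1 - p = 1 - 0.2725 = 0.7275
2pq = 2 * 0.2725 * 0.7275 = 0.3965

0.3965


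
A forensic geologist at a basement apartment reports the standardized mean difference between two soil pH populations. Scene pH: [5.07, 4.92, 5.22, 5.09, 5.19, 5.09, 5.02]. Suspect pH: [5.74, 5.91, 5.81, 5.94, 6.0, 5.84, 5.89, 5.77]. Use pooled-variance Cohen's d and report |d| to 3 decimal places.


Pooled-variance Cohen's d for soil pH comparison:
Scene mean = 35.6 / 7 = 5.085714
Suspect mean = 46.9 / 8 = 5.8625
Scene sample variance s_s^2 = 0.010162
Suspect sample variance s_c^2 = 0.007821
Pooled variance = ((n_s-1)*s_s^2 + (n_c-1)*s_c^2) / (n_s + n_c - 2) = 0.008902
Pooled SD = sqrt(0.008902) = 0.09435
Mean difference = -0.776786
|d| = |-0.776786| / 0.09435 = 8.233

8.233


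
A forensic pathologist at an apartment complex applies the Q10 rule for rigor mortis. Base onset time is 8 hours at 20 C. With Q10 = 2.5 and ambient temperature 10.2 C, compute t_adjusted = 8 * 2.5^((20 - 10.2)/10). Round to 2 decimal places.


Rigor mortis time adjustment:
Exponent = (T_ref - T_actual) / 10 = (20 - 10.2) / 10 = 0.98
Q10 factor = 2.5^0.98 = 2.4546
t_adjusted = 8 * 2.4546 = 19.64 hours

19.64


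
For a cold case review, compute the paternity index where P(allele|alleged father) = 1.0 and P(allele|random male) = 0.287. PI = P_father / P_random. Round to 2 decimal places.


Paternity Index calculation:
PI = P(allele|father) / P(allele|random)
PI = 1.0 / 0.287
PI = 3.48

3.48


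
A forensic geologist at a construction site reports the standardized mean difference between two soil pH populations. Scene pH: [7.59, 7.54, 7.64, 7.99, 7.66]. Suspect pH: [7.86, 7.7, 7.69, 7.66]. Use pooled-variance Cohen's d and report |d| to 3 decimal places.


Pooled-variance Cohen's d for soil pH comparison:
Scene mean = 38.42 / 5 = 7.684
Suspect mean = 30.91 / 4 = 7.7275
Scene sample variance s_s^2 = 0.03143
Suspect sample variance s_c^2 = 0.008092
Pooled variance = ((n_s-1)*s_s^2 + (n_c-1)*s_c^2) / (n_s + n_c - 2) = 0.021428
Pooled SD = sqrt(0.021428) = 0.146383
Mean difference = -0.0435
|d| = |-0.0435| / 0.146383 = 0.297

0.297


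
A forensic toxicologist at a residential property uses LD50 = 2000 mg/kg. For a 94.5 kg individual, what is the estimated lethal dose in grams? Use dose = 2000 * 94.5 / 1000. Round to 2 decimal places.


Lethal dose calculation:
Lethal dose = LD50 * body_weight / 1000
= 2000 * 94.5 / 1000
= 189000 / 1000
= 189.00 g

189.00


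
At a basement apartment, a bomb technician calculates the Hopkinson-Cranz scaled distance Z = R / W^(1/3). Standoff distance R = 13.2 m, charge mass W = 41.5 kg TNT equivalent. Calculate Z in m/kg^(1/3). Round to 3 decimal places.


Scaled distance calculation:
W^(1/3) = 41.5^(1/3) = 3.462178
Z = R / W^(1/3) = 13.2 / 3.462178
Z = 3.813 m/kg^(1/3)

3.813


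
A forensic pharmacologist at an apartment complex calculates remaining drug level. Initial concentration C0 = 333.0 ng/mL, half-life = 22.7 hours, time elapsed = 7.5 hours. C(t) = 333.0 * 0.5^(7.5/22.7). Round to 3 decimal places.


Drug concentration decay:
Number of half-lives = t / t_half = 7.5 / 22.7 = 0.330396
Decay factor = 0.5^0.330396 = 0.79531815
C(t) = 333.0 * 0.79531815 = 264.841 ng/mL

264.841


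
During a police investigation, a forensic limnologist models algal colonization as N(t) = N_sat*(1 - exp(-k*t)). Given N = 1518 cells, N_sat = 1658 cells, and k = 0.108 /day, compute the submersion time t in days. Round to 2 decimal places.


PMSI from diatom colonization curve:
N / N_sat = 1518 / 1658 = 0.915561
1 - N/N_sat = 0.084439
ln(1 - N/N_sat) = -2.471726
t = -ln(1 - N/N_sat) / k = -(-2.471726) / 0.108 = 22.89 days

22.89


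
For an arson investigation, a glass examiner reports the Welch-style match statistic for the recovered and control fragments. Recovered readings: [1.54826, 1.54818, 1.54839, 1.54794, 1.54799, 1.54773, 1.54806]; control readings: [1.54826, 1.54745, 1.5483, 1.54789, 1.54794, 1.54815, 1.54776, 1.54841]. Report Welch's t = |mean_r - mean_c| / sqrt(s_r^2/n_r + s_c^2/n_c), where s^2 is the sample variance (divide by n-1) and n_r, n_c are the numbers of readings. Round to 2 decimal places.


Welch's t-criterion for glass RI comparison:
Recovered mean = sum / n_r = 10.83655 / 7 = 1.5480786
Control mean = sum / n_c = 12.38416 / 8 = 1.54802
Recovered sample variance s_r^2 = 4.8181e-08
Control sample variance s_c^2 = 1.02971e-07
Welch SE (unpooled) = sqrt(s_r^2/n_r + s_c^2/n_c) = sqrt(6.88299e-09 + 1.28714e-08) = sqrt(1.97544e-08) = 0.00014055
|mean_r - mean_c| = 5.85714e-05
t = 5.85714e-05 / 0.00014055 = 0.42

0.42


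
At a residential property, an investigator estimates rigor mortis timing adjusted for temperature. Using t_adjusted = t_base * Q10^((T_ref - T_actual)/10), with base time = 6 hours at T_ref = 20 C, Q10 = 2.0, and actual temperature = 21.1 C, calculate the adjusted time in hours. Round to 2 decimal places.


Rigor mortis time adjustment:
Exponent = (T_ref - T_actual) / 10 = (20 - 21.1) / 10 = -0.11
Q10 factor = 2.0^-0.11 = 0.92659
t_adjusted = 6 * 0.92659 = 5.56 hours

5.56


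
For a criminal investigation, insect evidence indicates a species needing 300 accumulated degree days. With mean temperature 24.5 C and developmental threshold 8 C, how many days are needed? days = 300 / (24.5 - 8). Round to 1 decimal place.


Insect development time:
Effective temperature = avg_temp - T_base = 24.5 - 8 = 16.5 C
Days = ADD / effective_temp = 300 / 16.5 = 18.2 days

18.2


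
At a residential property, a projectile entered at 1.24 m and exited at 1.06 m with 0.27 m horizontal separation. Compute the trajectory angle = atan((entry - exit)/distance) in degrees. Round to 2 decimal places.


Bullet trajectory angle:
Height difference = 1.24 - 1.06 = 0.18 m
angle = atan(0.18 / 0.27)
angle = atan(0.666667)
angle = 33.69 degrees

33.69


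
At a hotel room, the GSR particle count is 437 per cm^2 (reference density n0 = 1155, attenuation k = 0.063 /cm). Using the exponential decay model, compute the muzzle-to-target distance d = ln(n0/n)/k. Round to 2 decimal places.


GSR distance calculation:
n0/n = 1155 / 437 = 2.643021
ln(n0/n) = 0.971923
d = 0.971923 / 0.063 = 15.43 cm

15.43


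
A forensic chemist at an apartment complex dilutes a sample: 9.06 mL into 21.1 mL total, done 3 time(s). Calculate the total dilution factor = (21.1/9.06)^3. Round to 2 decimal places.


Dilution factor calculation:
Single dilution = V_total / V_sample = 21.1 / 9.06 ≈ 2.328918
Number of dilutions = 3
Total DF = (21.1 / 9.06)^3 (full precision, rounded at the end) = 12.63

12.63


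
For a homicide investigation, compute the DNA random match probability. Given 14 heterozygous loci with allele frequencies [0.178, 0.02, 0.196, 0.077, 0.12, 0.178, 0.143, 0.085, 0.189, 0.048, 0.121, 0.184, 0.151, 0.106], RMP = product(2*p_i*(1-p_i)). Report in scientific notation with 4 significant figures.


Computing RMP for 14 loci:
Locus 1: 2 * 0.178 * 0.822 = 0.292632
Locus 2: 2 * 0.02 * 0.98 = 0.0392
Locus 3: 2 * 0.196 * 0.804 = 0.315168
Locus 4: 2 * 0.077 * 0.923 = 0.142142
Locus 5: 2 * 0.12 * 0.88 = 0.2112
Locus 6: 2 * 0.178 * 0.822 = 0.292632
Locus 7: 2 * 0.143 * 0.857 = 0.245102
Locus 8: 2 * 0.085 * 0.915 = 0.15555
Locus 9: 2 * 0.189 * 0.811 = 0.306558
Locus 10: 2 * 0.048 * 0.952 = 0.091392
Locus 11: 2 * 0.121 * 0.879 = 0.212718
Locus 12: 2 * 0.184 * 0.816 = 0.300288
Locus 13: 2 * 0.151 * 0.849 = 0.256398
Locus 14: 2 * 0.106 * 0.894 = 0.189528
RMP = 1.053e-10

1.053e-10


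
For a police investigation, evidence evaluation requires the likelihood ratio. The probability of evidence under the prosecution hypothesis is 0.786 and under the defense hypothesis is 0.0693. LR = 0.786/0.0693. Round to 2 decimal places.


Likelihood ratio calculation:
LR = P(E|Hp) / P(E|Hd)
LR = 0.786 / 0.0693
LR = 11.34

11.34


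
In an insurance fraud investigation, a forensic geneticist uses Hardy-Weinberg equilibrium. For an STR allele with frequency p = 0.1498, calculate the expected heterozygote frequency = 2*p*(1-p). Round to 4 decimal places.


Hardy-Weinberg heterozygote frequency:
q = 1 - p = 1 - 0.1498 = 0.8502
2pq = 2 * 0.1498 * 0.8502 = 0.2547

0.2547


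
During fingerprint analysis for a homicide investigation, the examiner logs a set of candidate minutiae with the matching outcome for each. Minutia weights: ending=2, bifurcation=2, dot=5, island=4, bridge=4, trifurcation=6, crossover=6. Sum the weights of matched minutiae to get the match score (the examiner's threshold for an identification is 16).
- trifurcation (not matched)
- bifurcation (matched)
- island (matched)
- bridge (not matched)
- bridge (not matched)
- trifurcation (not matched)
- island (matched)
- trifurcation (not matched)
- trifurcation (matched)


Weighted minutiae match score:
  trifurcation: not matched, +0
  bifurcation: matched, +2 (running total 2)
  island: matched, +4 (running total 6)
  bridge: not matched, +0
  bridge: not matched, +0
  trifurcation: not matched, +0
  island: matched, +4 (running total 10)
  trifurcation: not matched, +0
  trifurcation: matched, +6 (running total 16)
Total score = 16
Threshold = 16; verdict = identification

16


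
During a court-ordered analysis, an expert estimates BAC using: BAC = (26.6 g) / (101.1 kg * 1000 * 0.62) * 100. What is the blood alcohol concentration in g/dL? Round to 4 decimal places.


Applying the Widmark formula:
BAC = (dose_g / (body_wt * 1000 * r)) * 100
Denominator = 101.1 * 1000 * 0.62 = 62682
BAC = (26.6 / 62682) * 100
BAC = 0.0424 g/dL

0.0424


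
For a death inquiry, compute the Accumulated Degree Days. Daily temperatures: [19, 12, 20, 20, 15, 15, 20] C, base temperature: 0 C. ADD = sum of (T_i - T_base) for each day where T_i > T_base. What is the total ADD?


Computing ADD day by day:
Day 1: max(0, 19 - 0) = 19
Day 2: max(0, 12 - 0) = 12
Day 3: max(0, 20 - 0) = 20
Day 4: max(0, 20 - 0) = 20
Day 5: max(0, 15 - 0) = 15
Day 6: max(0, 15 - 0) = 15
Day 7: max(0, 20 - 0) = 20
Total ADD = 121

121


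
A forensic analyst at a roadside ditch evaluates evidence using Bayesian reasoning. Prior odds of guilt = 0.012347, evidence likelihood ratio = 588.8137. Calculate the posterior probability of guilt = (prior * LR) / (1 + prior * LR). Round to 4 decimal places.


Bayesian evidence evaluation:
Posterior odds = prior_odds * LR = 0.012347 * 588.8137 = 7.270083
Posterior probability = posterior_odds / (1 + posterior_odds)
= 7.270083 / (1 + 7.270083)
= 7.270083 / 8.270083
= 0.8791

0.8791


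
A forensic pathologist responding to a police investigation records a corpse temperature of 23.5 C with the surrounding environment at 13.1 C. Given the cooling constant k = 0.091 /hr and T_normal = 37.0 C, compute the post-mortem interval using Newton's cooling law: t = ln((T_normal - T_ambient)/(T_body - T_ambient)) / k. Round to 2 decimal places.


Using Newton's law of cooling:
t = ln((T_normal - T_ambient) / (T_body - T_ambient)) / k
T_normal - T_ambient = 23.9
T_body - T_ambient = 10.4
Ratio = 2.298077
ln(ratio) = 0.832073
t = 0.832073 / 0.091 = 9.14 hours

9.14


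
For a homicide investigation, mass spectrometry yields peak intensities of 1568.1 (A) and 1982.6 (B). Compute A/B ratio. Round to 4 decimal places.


Spectral peak ratio:
Peak A = 1568.1 counts
Peak B = 1982.6 counts
Ratio = 1568.1 / 1982.6 = 0.7909

0.7909


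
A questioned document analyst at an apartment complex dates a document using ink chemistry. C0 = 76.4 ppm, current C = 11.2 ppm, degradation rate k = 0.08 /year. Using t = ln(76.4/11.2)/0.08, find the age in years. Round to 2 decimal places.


Document age estimation:
C0/C = 76.4 / 11.2 = 6.821429
ln(C0/C) = 1.920069
t = 1.920069 / 0.08 = 24.00 years

24.00


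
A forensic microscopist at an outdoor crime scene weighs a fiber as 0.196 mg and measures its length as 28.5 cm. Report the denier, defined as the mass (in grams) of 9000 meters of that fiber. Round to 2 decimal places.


Denier calculation:
Mass in grams = 0.196 mg / 1000 = 0.000196 g
Length in meters = 28.5 cm / 100 = 0.285 m
Linear density = mass / length = 0.000196 / 0.285 = 0.00068772 g/m
Denier = (g/m) * 9000 = 0.00068772 * 9000 = 6.19

6.19


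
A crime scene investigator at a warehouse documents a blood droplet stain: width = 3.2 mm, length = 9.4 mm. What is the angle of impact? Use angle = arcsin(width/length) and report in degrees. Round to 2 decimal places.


Blood spatter impact angle calculation:
width / length = 3.2 / 9.4 = 0.340426
angle = arcsin(0.340426)
angle = 19.90 degrees

19.90


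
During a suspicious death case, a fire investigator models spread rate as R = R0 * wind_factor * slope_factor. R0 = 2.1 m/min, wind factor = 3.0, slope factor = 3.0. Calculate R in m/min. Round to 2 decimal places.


Fire spread rate calculation:
R = R0 * wind_factor * slope_factor
= 2.1 * 3.0 * 3.0
= 6.3 * 3.0
= 18.90 m/min

18.90


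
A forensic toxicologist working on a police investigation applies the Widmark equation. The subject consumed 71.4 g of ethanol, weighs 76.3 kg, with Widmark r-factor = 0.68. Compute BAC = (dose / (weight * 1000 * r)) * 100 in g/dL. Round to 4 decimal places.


Applying the Widmark formula:
BAC = (dose_g / (body_wt * 1000 * r)) * 100
Denominator = 76.3 * 1000 * 0.68 = 51884
BAC = (71.4 / 51884) * 100
BAC = 0.1376 g/dL

0.1376


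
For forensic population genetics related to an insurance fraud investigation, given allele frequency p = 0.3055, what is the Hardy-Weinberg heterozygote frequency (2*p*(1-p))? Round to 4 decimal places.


Hardy-Weinberg heterozygote frequency:
q = 1 - p = 1 - 0.3055 = 0.6945
2pq = 2 * 0.3055 * 0.6945 = 0.4243

0.4243


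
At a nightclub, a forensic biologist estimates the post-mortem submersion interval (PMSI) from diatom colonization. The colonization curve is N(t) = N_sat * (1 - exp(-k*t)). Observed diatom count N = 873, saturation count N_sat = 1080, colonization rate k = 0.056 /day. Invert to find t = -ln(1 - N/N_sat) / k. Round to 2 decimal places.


PMSI from diatom colonization curve:
N / N_sat = 873 / 1080 = 0.808333
1 - N/N_sat = 0.191667
ln(1 - N/N_sat) = -1.651996
t = -ln(1 - N/N_sat) / k = -(-1.651996) / 0.056 = 29.50 days

29.50


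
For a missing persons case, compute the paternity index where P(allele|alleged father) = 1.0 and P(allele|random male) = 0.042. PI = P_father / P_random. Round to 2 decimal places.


Paternity Index calculation:
PI = P(allele|father) / P(allele|random)
PI = 1.0 / 0.042
PI = 23.81

23.81


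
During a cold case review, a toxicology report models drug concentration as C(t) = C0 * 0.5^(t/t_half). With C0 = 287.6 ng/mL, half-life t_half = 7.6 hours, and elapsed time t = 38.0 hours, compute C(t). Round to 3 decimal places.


Drug concentration decay:
Number of half-lives = t / t_half = 38.0 / 7.6 = 5
Decay factor = 0.5^5 = 0.03125
C(t) = 287.6 * 0.03125 = 8.988 ng/mL

8.988


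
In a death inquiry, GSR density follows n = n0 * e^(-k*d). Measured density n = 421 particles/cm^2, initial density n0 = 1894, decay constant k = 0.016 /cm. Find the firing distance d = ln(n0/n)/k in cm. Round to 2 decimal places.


GSR distance calculation:
n0/n = 1894 / 421 = 4.498812
ln(n0/n) = 1.503813
d = 1.503813 / 0.016 = 93.99 cm

93.99


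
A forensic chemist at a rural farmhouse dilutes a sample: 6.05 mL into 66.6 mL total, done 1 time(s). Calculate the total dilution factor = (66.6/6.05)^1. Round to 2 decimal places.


Dilution factor calculation:
Single dilution = V_total / V_sample = 66.6 / 6.05 ≈ 11.008264
Number of dilutions = 1
Total DF = (66.6 / 6.05)^1 (full precision, rounded at the end) = 11.01

11.01


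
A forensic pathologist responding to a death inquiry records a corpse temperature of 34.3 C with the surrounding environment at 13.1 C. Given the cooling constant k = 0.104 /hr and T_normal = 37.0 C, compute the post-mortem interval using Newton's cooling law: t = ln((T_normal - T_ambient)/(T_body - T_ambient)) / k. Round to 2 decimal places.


Using Newton's law of cooling:
t = ln((T_normal - T_ambient) / (T_body - T_ambient)) / k
T_normal - T_ambient = 23.9
T_body - T_ambient = 21.2
Ratio = 1.127358
ln(ratio) = 0.119877
t = 0.119877 / 0.104 = 1.15 hours

1.15


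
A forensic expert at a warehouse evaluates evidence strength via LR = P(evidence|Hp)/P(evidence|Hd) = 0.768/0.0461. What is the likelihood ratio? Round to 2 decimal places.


Likelihood ratio calculation:
LR = P(E|Hp) / P(E|Hd)
LR = 0.768 / 0.0461
LR = 16.66

16.66


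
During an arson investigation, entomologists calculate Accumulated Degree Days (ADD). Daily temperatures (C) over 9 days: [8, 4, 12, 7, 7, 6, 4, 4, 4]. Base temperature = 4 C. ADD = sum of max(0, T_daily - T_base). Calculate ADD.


Computing ADD day by day:
Day 1: max(0, 8 - 4) = 4
Day 2: max(0, 4 - 4) = 0
Day 3: max(0, 12 - 4) = 8
Day 4: max(0, 7 - 4) = 3
Day 5: max(0, 7 - 4) = 3
Day 6: max(0, 6 - 4) = 2
Day 7: max(0, 4 - 4) = 0
Day 8: max(0, 4 - 4) = 0
Day 9: max(0, 4 - 4) = 0
Total ADD = 20

20


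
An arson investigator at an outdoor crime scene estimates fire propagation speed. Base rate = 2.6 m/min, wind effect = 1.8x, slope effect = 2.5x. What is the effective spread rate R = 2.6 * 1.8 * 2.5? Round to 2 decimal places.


Fire spread rate calculation:
R = R0 * wind_factor * slope_factor
= 2.6 * 1.8 * 2.5
= 4.68 * 2.5
= 11.70 m/min

11.70


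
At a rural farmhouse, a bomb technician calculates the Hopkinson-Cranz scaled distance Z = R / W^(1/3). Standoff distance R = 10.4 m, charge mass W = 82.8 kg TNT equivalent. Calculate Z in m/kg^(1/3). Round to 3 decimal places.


Scaled distance calculation:
W^(1/3) = 82.8^(1/3) = 4.358564
Z = R / W^(1/3) = 10.4 / 4.358564
Z = 2.386 m/kg^(1/3)

2.386


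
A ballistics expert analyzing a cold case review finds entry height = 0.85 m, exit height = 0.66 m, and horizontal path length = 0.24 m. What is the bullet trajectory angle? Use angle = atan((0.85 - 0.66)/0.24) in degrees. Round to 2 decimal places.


Bullet trajectory angle:
Height difference = 0.85 - 0.66 = 0.19 m
angle = atan(0.19 / 0.24)
angle = atan(0.791667)
angle = 38.37 degrees

38.37


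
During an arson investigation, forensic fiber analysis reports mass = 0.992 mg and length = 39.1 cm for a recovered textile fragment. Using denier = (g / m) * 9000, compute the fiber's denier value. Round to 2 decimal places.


Denier calculation:
Mass in grams = 0.992 mg / 1000 = 0.000992 g
Length in meters = 39.1 cm / 100 = 0.391 m
Linear density = mass / length = 0.000992 / 0.391 = 0.00253708 g/m
Denier = (g/m) * 9000 = 0.00253708 * 9000 = 22.83

22.83


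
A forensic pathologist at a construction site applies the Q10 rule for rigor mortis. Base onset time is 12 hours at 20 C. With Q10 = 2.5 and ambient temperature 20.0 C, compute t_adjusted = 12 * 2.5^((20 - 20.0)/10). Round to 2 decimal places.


Rigor mortis time adjustment:
Exponent = (T_ref - T_actual) / 10 = (20 - 20.0) / 10 = 0
Q10 factor = 2.5^0 = 1
t_adjusted = 12 * 1 = 12.00 hours

12.00


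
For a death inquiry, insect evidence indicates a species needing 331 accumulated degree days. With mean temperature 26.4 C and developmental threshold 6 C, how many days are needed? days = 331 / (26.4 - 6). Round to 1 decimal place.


Insect development time:
Effective temperature = avg_temp - T_base = 26.4 - 6 = 20.4 C
Days = ADD / effective_temp = 331 / 20.4 = 16.2 days

16.2


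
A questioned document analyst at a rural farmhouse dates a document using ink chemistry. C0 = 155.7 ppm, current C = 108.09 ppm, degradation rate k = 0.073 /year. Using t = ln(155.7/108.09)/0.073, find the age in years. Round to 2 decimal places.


Document age estimation:
C0/C = 155.7 / 108.09 = 1.440466
ln(C0/C) = 0.364967
t = 0.364967 / 0.073 = 5.00 years

5.00


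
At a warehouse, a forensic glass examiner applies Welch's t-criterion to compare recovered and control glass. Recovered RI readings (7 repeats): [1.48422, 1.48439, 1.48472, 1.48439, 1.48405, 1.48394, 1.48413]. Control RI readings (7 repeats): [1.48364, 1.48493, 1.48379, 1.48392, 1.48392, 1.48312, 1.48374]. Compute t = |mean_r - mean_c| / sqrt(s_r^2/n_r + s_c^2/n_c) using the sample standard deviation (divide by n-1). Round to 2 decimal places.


Welch's t-criterion for glass RI comparison:
Recovered mean = sum / n_r = 10.38984 / 7 = 1.4842629
Control mean = sum / n_c = 10.38706 / 7 = 1.4838657
Recovered sample variance s_r^2 = 6.83905e-08
Control sample variance s_c^2 = 2.94529e-07
Welch SE (unpooled) = sqrt(s_r^2/n_r + s_c^2/n_c) = sqrt(9.77007e-09 + 4.20755e-08) = sqrt(5.18456e-08) = 0.000227696
|mean_r - mean_c| = 0.000397143
t = 0.000397143 / 0.000227696 = 1.74

1.74


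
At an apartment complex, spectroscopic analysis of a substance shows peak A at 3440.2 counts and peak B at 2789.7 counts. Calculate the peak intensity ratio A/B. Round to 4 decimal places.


Spectral peak ratio:
Peak A = 3440.2 counts
Peak B = 2789.7 counts
Ratio = 3440.2 / 2789.7 = 1.2332

1.2332


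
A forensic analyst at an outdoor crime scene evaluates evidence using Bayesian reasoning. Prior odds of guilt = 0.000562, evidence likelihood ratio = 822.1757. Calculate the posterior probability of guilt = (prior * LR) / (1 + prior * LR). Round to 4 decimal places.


Bayesian evidence evaluation:
Posterior odds = prior_odds * LR = 0.000562 * 822.1757 = 0.4620627
Posterior probability = posterior_odds / (1 + posterior_odds)
= 0.4620627 / (1 + 0.4620627)
= 0.4620627 / 1.4620627
= 0.3160

0.3160


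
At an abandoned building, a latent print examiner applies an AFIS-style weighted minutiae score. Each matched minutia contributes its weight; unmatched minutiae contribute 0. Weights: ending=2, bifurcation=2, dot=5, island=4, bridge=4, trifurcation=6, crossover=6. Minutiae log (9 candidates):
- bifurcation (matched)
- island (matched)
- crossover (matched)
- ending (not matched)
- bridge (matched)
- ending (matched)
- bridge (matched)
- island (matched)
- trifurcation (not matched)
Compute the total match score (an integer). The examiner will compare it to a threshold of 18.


Weighted minutiae match score:
  bifurcation: matched, +2 (running total 2)
  island: matched, +4 (running total 6)
  crossover: matched, +6 (running total 12)
  ending: not matched, +0
  bridge: matched, +4 (running total 16)
  ending: matched, +2 (running total 18)
  bridge: matched, +4 (running total 22)
  island: matched, +4 (running total 26)
  trifurcation: not matched, +0
Total score = 26
Threshold = 18; verdict = identification

26


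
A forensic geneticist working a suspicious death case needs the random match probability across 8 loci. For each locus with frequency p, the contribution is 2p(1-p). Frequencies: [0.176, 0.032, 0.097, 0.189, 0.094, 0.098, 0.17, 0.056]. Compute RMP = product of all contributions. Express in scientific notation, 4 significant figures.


Computing RMP for 8 loci:
Locus 1: 2 * 0.176 * 0.824 = 0.290048
Locus 2: 2 * 0.032 * 0.968 = 0.061952
Locus 3: 2 * 0.097 * 0.903 = 0.175182
Locus 4: 2 * 0.189 * 0.811 = 0.306558
Locus 5: 2 * 0.094 * 0.906 = 0.170328
Locus 6: 2 * 0.098 * 0.902 = 0.176792
Locus 7: 2 * 0.17 * 0.83 = 0.2822
Locus 8: 2 * 0.056 * 0.944 = 0.105728
RMP = 8.670e-07

8.670e-07


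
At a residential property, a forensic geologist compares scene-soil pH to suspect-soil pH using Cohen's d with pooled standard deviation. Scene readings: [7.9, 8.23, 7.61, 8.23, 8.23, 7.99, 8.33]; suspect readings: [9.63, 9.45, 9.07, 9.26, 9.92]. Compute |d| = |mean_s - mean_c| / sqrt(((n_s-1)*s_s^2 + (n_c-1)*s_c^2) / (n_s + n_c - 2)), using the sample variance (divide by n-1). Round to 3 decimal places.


Pooled-variance Cohen's d for soil pH comparison:
Scene mean = 56.52 / 7 = 8.074286
Suspect mean = 47.33 / 5 = 9.466
Scene sample variance s_s^2 = 0.065195
Suspect sample variance s_c^2 = 0.10813
Pooled variance = ((n_s-1)*s_s^2 + (n_c-1)*s_c^2) / (n_s + n_c - 2) = 0.082369
Pooled SD = sqrt(0.082369) = 0.287
Mean difference = -1.391714
|d| = |-1.391714| / 0.287 = 4.849

4.849


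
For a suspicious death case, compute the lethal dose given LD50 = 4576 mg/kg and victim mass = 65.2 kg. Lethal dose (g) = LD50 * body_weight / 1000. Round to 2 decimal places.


Lethal dose calculation:
Lethal dose = LD50 * body_weight / 1000
= 4576 * 65.2 / 1000
= 298355.2 / 1000
= 298.36 g

298.36


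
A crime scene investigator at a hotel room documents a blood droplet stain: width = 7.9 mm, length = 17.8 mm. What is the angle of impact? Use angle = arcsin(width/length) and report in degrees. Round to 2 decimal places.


Blood spatter impact angle calculation:
width / length = 7.9 / 17.8 = 0.44382
angle = arcsin(0.44382)
angle = 26.35 degrees

26.35


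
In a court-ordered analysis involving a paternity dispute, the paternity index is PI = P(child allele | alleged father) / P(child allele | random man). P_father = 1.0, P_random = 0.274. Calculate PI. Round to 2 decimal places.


Paternity Index calculation:
PI = P(allele|father) / P(allele|random)
PI = 1.0 / 0.274
PI = 3.65

3.65


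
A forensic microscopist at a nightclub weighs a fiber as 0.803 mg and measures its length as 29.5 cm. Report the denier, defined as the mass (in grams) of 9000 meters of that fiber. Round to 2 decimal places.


Denier calculation:
Mass in grams = 0.803 mg / 1000 = 0.000803 g
Length in meters = 29.5 cm / 100 = 0.295 m
Linear density = mass / length = 0.000803 / 0.295 = 0.00272203 g/m
Denier = (g/m) * 9000 = 0.00272203 * 9000 = 24.50

24.50


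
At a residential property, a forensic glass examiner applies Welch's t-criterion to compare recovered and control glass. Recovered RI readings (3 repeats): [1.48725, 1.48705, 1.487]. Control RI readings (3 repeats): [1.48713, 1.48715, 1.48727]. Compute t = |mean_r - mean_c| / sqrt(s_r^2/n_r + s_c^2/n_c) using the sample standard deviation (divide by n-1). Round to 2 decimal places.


Welch's t-criterion for glass RI comparison:
Recovered mean = sum / n_r = 4.4613 / 3 = 1.4871
Control mean = sum / n_c = 4.46155 / 3 = 1.4871833
Recovered sample variance s_r^2 = 1.75e-08
Control sample variance s_c^2 = 5.73333e-09
Welch SE (unpooled) = sqrt(s_r^2/n_r + s_c^2/n_c) = sqrt(5.83333e-09 + 1.91111e-09) = sqrt(7.74444e-09) = 8.80025e-05
|mean_r - mean_c| = 8.33333e-05
t = 8.33333e-05 / 8.80025e-05 = 0.95

0.95


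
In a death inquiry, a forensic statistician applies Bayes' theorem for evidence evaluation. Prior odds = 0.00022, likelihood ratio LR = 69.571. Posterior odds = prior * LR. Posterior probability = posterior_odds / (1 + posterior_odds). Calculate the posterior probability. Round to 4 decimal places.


Bayesian evidence evaluation:
Posterior odds = prior_odds * LR = 0.00022 * 69.571 = 0.01530562
Posterior probability = posterior_odds / (1 + posterior_odds)
= 0.01530562 / (1 + 0.01530562)
= 0.01530562 / 1.01530562
= 0.0151

0.0151


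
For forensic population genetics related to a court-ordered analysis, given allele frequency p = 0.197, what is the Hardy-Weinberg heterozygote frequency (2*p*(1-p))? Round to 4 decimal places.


Hardy-Weinberg heterozygote frequency:
q = 1 - p = 1 - 0.197 = 0.803
2pq = 2 * 0.197 * 0.803 = 0.3164

0.3164
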